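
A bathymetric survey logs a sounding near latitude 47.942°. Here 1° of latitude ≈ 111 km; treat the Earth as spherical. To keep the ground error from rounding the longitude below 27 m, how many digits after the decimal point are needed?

At 47.942° one degree of longitude covers 111000 × cos 47.942° ≈ 111000 × 0.6699 ≈ 74357 m.
With N decimal places the half-ulp bound is 0.5·10⁻ᴺ°, or 0.5·10⁻ᴺ × 74357 m on the ground.
Setting 37178.5 × 10⁻ᴺ ≤ 27 gives 10ᴺ ≥ 1377, i.e. N ≥ 3.14.
N = 3 would give 37.2 m (too coarse); N = 4 gives 3.72 m ≤ 27 m.

4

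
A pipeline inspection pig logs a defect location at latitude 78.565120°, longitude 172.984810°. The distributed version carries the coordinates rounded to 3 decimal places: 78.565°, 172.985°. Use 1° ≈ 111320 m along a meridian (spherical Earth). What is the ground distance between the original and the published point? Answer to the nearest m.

14 m

The latitude changed by +0.000120° and the longitude by -0.000190°.
N–S: 0.000120° × 111320 m/° = 13.3584 m.
E–W at 78.565°: -0.000190° × 111320 × cos 78.565° = -0.000190 × 111320 × 0.1983 ≈ -4.19328 m.
Distance: √(13.3584² + 4.19328²) ≈ 14.0011 m.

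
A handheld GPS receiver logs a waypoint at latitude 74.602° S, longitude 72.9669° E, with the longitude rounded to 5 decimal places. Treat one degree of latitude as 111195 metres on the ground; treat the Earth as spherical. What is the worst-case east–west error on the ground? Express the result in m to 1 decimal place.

0.1 m

Rounding to 5 decimal places leaves the longitude within ±5e-06° of the true value.
At latitude 74.602° a degree of longitude spans 111195 m × cos 74.602° = 111195 × 0.2655 ≈ 29524.8 m.
Maximum E–W displacement: 5e-06 × 29524.8 = 0.147624 m.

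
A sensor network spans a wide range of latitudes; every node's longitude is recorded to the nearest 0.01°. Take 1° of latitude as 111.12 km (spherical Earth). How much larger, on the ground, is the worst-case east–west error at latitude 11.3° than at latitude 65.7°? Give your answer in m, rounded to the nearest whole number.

316 m

Rounding to 2 decimal places leaves the longitude within ±0.005° of the true value.
At 11.3°: 0.005° × 111120 × cos 11.3° = 0.005 × 111120 × 0.9806 ≈ 544.83 m.
Error at 65.7° = 0.005° × 111120 × cos 65.7° ≈ 555.6 × 0.4115 = 228.64 m.
Difference: 544.83 − 228.64 = 316.19 m.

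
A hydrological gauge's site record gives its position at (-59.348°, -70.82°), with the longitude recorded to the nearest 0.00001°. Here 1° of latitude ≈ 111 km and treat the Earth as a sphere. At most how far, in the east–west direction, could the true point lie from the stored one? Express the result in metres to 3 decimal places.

0.283 metres

Rounding to 5 decimal places leaves the longitude within ±5e-06° of the true value.
One degree of longitude at 59.348° is 111000 × cos 59.348° ≈ 111000 × 0.5098 = 56590.3 m.
East–west error: 5e-06° × 56590.3 m/° ≈ 0.282951 m.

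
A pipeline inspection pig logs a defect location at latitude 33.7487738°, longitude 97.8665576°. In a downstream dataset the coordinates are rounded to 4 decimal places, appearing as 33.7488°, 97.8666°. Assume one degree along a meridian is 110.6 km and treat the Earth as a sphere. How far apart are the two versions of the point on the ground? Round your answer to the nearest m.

5 m

The latitude changed by -0.0000262° and the longitude by -0.0000424°.
North–south shift: -0.0000262 × 110600 = -2.89772 m.
East–west at this latitude: -0.0000424° × 110600 × cos 33.7488° ≈ -0.0000424 × 91961.8 = -3.89918 m.
Hypotenuse of the two orthogonal shifts: √(2.89772² + 3.89918²) = 4.85802 m.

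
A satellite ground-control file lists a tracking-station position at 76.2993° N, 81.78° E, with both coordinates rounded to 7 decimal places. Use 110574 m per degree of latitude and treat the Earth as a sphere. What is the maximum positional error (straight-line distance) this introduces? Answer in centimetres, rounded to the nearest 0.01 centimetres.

0.57 centimetres

Rounding to 7 decimal places leaves each coordinate within ±5e-08° of the true value.
N–S: 5e-08° × 110574 m/° = 0.0055287 m.
Longitude error → 5e-08 × 110574 × cos 76.2993° = 5e-08 × 110574 × 0.2369 ≈ 0.00130947 m.
Combining orthogonally: (0.0055287² + 0.00130947²)^½ ≈ 0.00568166 m.
That is 0.00568166 m = 0.56817 cm.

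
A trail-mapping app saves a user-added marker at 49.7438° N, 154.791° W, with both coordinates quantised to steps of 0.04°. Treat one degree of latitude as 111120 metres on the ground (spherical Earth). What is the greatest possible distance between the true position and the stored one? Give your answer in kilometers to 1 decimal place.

2.6 kilometers

With a 0.04° grid the true value lies within half a step, ±0.04°/2 = ±0.02°, of the stored one.
Latitude error → 0.02 × 111120 = 2222.4 m along the meridian.
Longitude error → 0.02 × 111120 × cos 49.7438° = 0.02 × 111120 × 0.6462 ≈ 1436.13 m.
Worst case both components are at the extreme and orthogonal: √(2222.4² + 1436.13²) ≈ 2646.04 m.
That is 2646.04 m = 2.646 km.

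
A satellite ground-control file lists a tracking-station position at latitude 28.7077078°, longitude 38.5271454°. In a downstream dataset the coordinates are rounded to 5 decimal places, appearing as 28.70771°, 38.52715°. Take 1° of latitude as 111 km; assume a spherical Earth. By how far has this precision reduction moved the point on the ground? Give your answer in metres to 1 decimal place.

Δlat = 28.7077078 − 28.70771 = -0.0000022°; Δlon = 38.5271454 − 38.52715 = -0.0000046°.
N–S: -0.0000022° × 111000 m/° = -0.2442 m.
E–W at 28.7077°: -0.0000046° × 111000 × cos 28.7077° = -0.0000046 × 111000 × 0.8771 ≈ -0.447838 m.
Combined displacement = (0.2442² + 0.447838²)^½ ≈ 0.510091 m.

0.5 metres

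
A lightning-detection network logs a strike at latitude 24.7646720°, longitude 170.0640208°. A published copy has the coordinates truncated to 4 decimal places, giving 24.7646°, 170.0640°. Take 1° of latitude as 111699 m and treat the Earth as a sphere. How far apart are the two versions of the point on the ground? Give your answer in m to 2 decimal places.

8.31 m

The latitude changed by +0.0000720° and the longitude by +0.0000208°.
North–south shift: 0.0000720 × 111699 = 8.04233 m.
East–west at this latitude: 0.0000208° × 111699 × cos 24.7646° ≈ 0.0000208 × 101427 = 2.10968 m.
Hypotenuse of the two orthogonal shifts: √(8.04233² + 2.10968²) = 8.31443 m.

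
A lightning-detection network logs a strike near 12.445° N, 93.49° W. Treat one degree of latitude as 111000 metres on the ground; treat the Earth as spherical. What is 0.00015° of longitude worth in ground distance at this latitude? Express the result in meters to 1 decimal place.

One degree of longitude here spans 111000 × cos 12.445° = 111000 × 0.9765 ≈ 108392 m; 0.00015° of that is 16.2588 m.

16.3 meters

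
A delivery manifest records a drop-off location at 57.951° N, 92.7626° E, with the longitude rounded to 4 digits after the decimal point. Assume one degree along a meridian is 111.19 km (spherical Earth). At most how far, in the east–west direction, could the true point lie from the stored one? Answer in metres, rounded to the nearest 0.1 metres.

3.0 metres

Rounding to 4 decimal places leaves the longitude within ±5e-05° of the true value.
One degree of longitude at 57.951° is 111190 × cos 57.951° ≈ 111190 × 0.5306 = 59002.3 m.
Maximum E–W displacement: 5e-05 × 59002.3 = 2.95012 m.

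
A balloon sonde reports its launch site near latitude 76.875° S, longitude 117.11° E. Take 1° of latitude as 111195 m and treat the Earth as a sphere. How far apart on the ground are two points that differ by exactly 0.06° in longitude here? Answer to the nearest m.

At 76.875° a degree of longitude is 111195 × cos 76.875° ≈ 25249.7 m, so 0.06° corresponds to 1514.98 m.

1515 m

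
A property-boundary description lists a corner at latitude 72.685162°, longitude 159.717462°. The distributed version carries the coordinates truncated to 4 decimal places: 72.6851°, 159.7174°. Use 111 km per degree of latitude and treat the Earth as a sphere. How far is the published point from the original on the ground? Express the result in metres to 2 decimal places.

7.18 metres

Δlat = 72.685162 − 72.6851 = +0.000062°; Δlon = 159.717462 − 159.7174 = +0.000062°.
North–south shift: 0.000062 × 111000 = 6.882 m.
East–west at this latitude: 0.000062° × 111000 × cos 72.6851° ≈ 0.000062 × 33036.2 = 2.04824 m.
Hypotenuse of the two orthogonal shifts: √(6.882² + 2.04824²) = 7.18034 m.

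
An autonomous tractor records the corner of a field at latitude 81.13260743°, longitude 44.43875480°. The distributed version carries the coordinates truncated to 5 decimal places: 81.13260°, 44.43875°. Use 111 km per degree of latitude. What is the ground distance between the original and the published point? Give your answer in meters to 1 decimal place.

0.8 meters

The latitude changed by +0.00000743° and the longitude by +0.00000480°.
North–south shift: 0.00000743 × 111000 = 0.82473 m.
E–W at 81.1326°: 0.00000480° × 111000 × cos 81.1326° = 0.00000480 × 111000 × 0.1541 ≈ 0.0821302 m.
Hypotenuse of the two orthogonal shifts: √(0.82473² + 0.0821302²) = 0.828809 m.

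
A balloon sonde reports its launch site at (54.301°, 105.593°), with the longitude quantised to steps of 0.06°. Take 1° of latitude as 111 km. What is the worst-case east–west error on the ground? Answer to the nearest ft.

With a 0.06° grid the true value lies within half a step, ±0.06°/2 = ±0.03°, of the stored one.
At latitude 54.301° a degree of longitude spans 111000 m × cos 54.301° = 111000 × 0.5835 ≈ 64771.5 m.
East–west error: 0.03° × 64771.5 m/° ≈ 1943.15 m.
Converting: 1943.15 m × 3.2808 ft/m ≈ 6375.1 ft.

6375 ft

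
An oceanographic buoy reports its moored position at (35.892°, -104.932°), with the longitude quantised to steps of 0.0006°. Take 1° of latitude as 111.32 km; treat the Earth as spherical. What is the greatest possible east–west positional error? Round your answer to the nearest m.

27 m

With a 0.0006° grid the true value lies within half a step, ±0.0006°/2 = ±0.0003°, of the stored one.
At latitude 35.892° a degree of longitude spans 111320 m × cos 35.892° = 111320 × 0.8101 ≈ 90182.9 m.
East–west error: 0.0003° × 90182.9 m/° ≈ 27.0549 m.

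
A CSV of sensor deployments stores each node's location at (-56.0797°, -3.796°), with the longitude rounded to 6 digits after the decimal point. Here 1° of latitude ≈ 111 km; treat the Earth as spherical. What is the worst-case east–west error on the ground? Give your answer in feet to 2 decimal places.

Rounding to 6 decimal places leaves the longitude within ±5e-07° of the true value.
Parallels shrink by cos φ, so at 56.0797° a degree of longitude is 111000 × 0.5580 ≈ 61942.3 m.
So at most 5e-07° × 61942.3 ≈ 0.0309712 m east–west.
Converting: 0.0309712 m × 3.2808 ft/m ≈ 0.10161 ft.

0.10 feet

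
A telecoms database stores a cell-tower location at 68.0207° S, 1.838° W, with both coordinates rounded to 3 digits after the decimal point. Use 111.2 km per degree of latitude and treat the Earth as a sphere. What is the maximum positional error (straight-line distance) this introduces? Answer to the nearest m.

Rounding to 3 decimal places leaves each coordinate within ±0.0005° of the true value.
Latitude error → 0.0005 × 111200 = 55.6 m along the meridian.
E–W at 68.0207°: 0.0005° × 111200 × cos 68.0207° = 0.0005 × 111200 × 0.3743 ≈ 20.8095 m.
The two errors are perpendicular, so the maximum displacement is √(55.6² + 20.8095²) ≈ 59.3666 m.

59 m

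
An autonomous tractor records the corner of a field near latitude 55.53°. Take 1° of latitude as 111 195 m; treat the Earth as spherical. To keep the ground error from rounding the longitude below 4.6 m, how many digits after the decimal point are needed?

4

At 55.53° one degree of longitude covers 111195 × cos 55.53° ≈ 111195 × 0.5660 ≈ 62933.6 m.
Rounding to N decimal places gives at most 0.5 × 10⁻ᴺ degrees of error, i.e. 0.5 × 10⁻ᴺ × 62933.6 m.
Setting 31466.8 × 10⁻ᴺ ≤ 4.6 gives 10ᴺ ≥ 6841, i.e. N ≥ 3.84.
N = 3 would give 31.5 m (too coarse); N = 4 gives 3.15 m ≤ 4.6 m.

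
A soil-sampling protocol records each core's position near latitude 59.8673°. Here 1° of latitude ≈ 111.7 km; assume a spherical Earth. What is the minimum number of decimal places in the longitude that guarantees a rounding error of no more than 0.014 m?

At 59.8673° one degree of longitude covers 111700 × cos 59.8673° ≈ 111700 × 0.5020 ≈ 56073.9 m.
Rounding to N decimal places gives at most 0.5 × 10⁻ᴺ degrees of error, i.e. 0.5 × 10⁻ᴺ × 56073.9 m.
Need 0.5 × 56073.9 × 10⁻ᴺ ≤ 0.014 → 10⁻ᴺ ≤ 4.993e-07, so N ≥ 6.30.
At 6 places the error can reach 0.028 m, but 7 places keeps it to 0.0028 m.

7 decimal places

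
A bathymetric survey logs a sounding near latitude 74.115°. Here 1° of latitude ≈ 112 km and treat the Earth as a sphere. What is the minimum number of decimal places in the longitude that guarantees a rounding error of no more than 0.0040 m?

7

At 74.115° one degree of longitude covers 112000 × cos 74.115° ≈ 112000 × 0.2737 ≈ 30655.2 m.
N decimal places → at most half a unit in the last place, 0.5 × 10⁻ᴺ° = 30655.2/2 × 10⁻ᴺ m.
Setting 15327.6 × 10⁻ᴺ ≤ 0.0040 gives 10ᴺ ≥ 3.832e+06, i.e. N ≥ 6.58.
So 7 decimal places suffice (0.00153 m); 6 would allow up to 0.0153 m.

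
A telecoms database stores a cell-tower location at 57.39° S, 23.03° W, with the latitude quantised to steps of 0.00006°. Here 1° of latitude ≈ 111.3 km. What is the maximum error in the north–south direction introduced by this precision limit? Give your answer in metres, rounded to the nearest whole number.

With a 0.00006° grid the true value lies within half a step, ±0.00006°/2 = ±3e-05°, of the stored one.
Along the meridian that is 3e-05° × 111300 m/° = 3.339 m.

3 metres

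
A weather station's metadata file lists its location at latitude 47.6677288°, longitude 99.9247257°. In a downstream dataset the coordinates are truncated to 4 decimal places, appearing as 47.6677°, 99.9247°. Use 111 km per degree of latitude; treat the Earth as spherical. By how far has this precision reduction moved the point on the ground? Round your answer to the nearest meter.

Δlat = 47.6677288 − 47.6677 = +0.0000288°; Δlon = 99.9247257 − 99.9247 = +0.0000257°.
N–S: 0.0000288° × 111000 m/° = 3.1968 m.
E–W at 47.6677°: 0.0000257° × 111000 × cos 47.6677° = 0.0000257 × 111000 × 0.6734 ≈ 1.92109 m.
Distance: √(3.1968² + 1.92109²) ≈ 3.72963 m.

4 meters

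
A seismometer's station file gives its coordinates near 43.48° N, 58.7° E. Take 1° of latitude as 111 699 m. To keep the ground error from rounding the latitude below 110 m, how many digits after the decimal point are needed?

3 decimal places

One degree of latitude covers 111699 m.
Rounding to N decimal places gives at most 0.5 × 10⁻ᴺ degrees of error, i.e. 0.5 × 10⁻ᴺ × 111699 m.
Setting 55849.5 × 10⁻ᴺ ≤ 110 gives 10ᴺ ≥ 507.7, i.e. N ≥ 2.71.
So 3 decimal places suffice (55.8 m); 2 would allow up to 558 m.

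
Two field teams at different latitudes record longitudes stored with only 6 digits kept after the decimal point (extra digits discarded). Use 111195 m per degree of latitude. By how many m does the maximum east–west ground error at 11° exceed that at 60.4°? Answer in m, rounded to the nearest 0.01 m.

Truncating at 6 decimal places can drop up to a full unit in the last place, so the longitude may be off by as much as 1e-06°.
At 11°: 1e-06° × 111195 × cos 11° = 1e-06 × 111195 × 0.9816 ≈ 0.10915 m.
Error at 60.4° = 1e-06° × 111195 × cos 60.4° ≈ 0.11119 × 0.4939 = 0.054924 m.
So the lower-latitude error exceeds the higher by 0.10915 − 0.054924 = 0.054228 m.

0.05 m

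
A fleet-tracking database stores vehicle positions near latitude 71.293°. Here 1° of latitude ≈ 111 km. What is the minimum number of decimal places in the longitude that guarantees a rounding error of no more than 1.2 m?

5 decimal places

At 71.293° one degree of longitude covers 111000 × cos 71.293° ≈ 111000 × 0.3207 ≈ 35600.9 m.
Rounding to N decimal places gives at most 0.5 × 10⁻ᴺ degrees of error, i.e. 0.5 × 10⁻ᴺ × 35600.9 m.
Setting 17800.4 × 10⁻ᴺ ≤ 1.2 gives 10ᴺ ≥ 1.483e+04, i.e. N ≥ 4.17.
So 5 decimal places suffice (0.178 m); 4 would allow up to 1.78 m.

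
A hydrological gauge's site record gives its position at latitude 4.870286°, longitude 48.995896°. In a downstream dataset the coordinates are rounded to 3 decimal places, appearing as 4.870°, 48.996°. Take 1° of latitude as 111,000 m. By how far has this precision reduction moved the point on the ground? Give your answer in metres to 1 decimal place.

33.8 metres

Δlat = 4.870286 − 4.870 = +0.000286°; Δlon = 48.995896 − 48.996 = -0.000104°.
N–S: 0.000286° × 111000 m/° = 31.746 m.
East–west at this latitude: -0.000104° × 111000 × cos 4.87° ≈ -0.000104 × 110599 = -11.5023 m.
Distance: √(31.746² + 11.5023²) ≈ 33.7655 m.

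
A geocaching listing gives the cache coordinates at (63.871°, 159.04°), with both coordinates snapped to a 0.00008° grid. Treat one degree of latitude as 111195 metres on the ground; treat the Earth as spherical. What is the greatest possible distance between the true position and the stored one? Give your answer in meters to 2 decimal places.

4.86 meters

With a 0.00008° grid the true value lies within half a step, ±0.00008°/2 = ±4e-05°, of the stored one.
Latitude error → 4e-05 × 111195 = 4.4478 m along the meridian.
East–west component at 63.871°: 4e-05° × 111195 × cos 63.871° ≈ 4e-05 × 48969.6 ≈ 1.95878 m.
Worst case both components are at the extreme and orthogonal: √(4.4478² + 1.95878²) ≈ 4.86002 m.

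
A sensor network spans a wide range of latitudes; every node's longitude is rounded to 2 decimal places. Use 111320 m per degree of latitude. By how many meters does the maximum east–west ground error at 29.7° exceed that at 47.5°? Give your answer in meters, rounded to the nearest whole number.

Rounding to 2 decimal places leaves the longitude within ±0.005° of the true value.
At 29.7°: 0.005° × 111320 × cos 29.7° = 0.005 × 111320 × 0.8686 ≈ 483.48 m.
At 47.5°: 0.005° × 111320 × cos 47.5° = 0.005 × 111320 × 0.6756 ≈ 376.03 m.
Difference: 483.48 − 376.03 = 107.45 m.

107 meters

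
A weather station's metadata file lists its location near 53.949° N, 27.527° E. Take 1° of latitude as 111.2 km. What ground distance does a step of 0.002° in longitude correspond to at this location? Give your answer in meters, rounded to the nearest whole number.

131 meters

One degree of longitude here spans 111200 × cos 53.949° = 111200 × 0.5885 ≈ 65441.8 m; 0.002° of that is 130.884 m.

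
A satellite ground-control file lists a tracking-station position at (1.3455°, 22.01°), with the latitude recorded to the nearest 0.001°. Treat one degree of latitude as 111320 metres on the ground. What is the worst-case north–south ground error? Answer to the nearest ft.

183 ft

Rounding to 3 decimal places leaves the latitude within ±0.0005° of the true value.
North–south distance: 0.0005° × 111320 m/° = 55.66 m.
In feet: 55.66 m ÷ 0.3048 ≈ 182.61 ft.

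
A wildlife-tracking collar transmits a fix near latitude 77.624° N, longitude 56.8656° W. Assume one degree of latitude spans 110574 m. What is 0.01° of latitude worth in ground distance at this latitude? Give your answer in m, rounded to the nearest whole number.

Along a meridian 0.01° is 0.01 × 110574 = 1105.74 m.

1106 m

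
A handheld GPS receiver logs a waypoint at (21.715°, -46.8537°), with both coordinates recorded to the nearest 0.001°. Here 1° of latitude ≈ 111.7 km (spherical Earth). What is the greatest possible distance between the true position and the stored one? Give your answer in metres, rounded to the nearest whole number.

Rounding to 3 decimal places leaves each coordinate within ±0.0005° of the true value.
North–south component: 0.0005° × 111700 = 55.85 m.
East–west component at 21.715°: 0.0005° × 111700 × cos 21.715° ≈ 0.0005 × 103773 ≈ 51.8866 m.
Combining orthogonally: (55.85² + 51.8866²)^½ ≈ 76.2328 m.

76 metres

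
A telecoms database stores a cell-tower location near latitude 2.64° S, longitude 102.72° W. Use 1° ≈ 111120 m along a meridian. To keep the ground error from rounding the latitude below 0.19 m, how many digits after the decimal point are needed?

One degree of latitude covers 111120 m.
N decimal places → at most half a unit in the last place, 0.5 × 10⁻ᴺ° = 111120/2 × 10⁻ᴺ m.
Setting 55560 × 10⁻ᴺ ≤ 0.19 gives 10ᴺ ≥ 2.924e+05, i.e. N ≥ 5.47.
So 6 decimal places suffice (0.0556 m); 5 would allow up to 0.556 m.

6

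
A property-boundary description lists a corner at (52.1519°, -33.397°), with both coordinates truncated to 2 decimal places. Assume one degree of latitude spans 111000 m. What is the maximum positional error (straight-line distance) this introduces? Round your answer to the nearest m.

1302 m

Truncating at 2 decimal places can drop up to a full unit in the last place, so each coordinate may be off by as much as 0.01°.
Latitude error → 0.01 × 111000 = 1110 m along the meridian.
Longitude error → 0.01 × 111000 × cos 52.1519° = 0.01 × 111000 × 0.6136 ≈ 681.063 m.
Combining orthogonally: (1110² + 681.063²)^½ ≈ 1302.29 m.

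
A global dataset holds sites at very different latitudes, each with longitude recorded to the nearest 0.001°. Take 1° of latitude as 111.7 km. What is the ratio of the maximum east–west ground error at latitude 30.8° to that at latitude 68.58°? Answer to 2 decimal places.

Rounding to 3 decimal places leaves the longitude within ±0.0005° of the true value.
At 30.8°: 0.0005° × 111700 × cos 30.8° = 0.0005 × 111700 × 0.8590 ≈ 47.973 m.
Error at 68.58° = 0.0005° × 111700 × cos 68.58° ≈ 55.85 × 0.3652 = 20.397 m.
The ratio reduces to cos 30.8° / cos 68.58° = 0.8590/0.3652 ≈ 2.3520.

2.35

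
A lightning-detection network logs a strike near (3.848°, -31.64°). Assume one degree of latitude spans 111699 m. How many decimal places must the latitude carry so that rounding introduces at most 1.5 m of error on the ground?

One degree of latitude covers 111699 m.
With N decimal places the half-ulp bound is 0.5·10⁻ᴺ°, or 0.5·10⁻ᴺ × 111699 m on the ground.
Need 0.5 × 111699 × 10⁻ᴺ ≤ 1.5 → 10⁻ᴺ ≤ 2.686e-05, so N ≥ 4.57.
So 5 decimal places suffice (0.558 m); 4 would allow up to 5.58 m.

5 decimal places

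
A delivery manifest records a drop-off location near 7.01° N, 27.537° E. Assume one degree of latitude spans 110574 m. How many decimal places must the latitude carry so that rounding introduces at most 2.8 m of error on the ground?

5

One degree of latitude covers 110574 m.
Rounding to N decimal places gives at most 0.5 × 10⁻ᴺ degrees of error, i.e. 0.5 × 10⁻ᴺ × 110574 m.
Setting 55287 × 10⁻ᴺ ≤ 2.8 gives 10ᴺ ≥ 1.975e+04, i.e. N ≥ 4.30.
At 4 places the error can reach 5.53 m, but 5 places keeps it to 0.553 m.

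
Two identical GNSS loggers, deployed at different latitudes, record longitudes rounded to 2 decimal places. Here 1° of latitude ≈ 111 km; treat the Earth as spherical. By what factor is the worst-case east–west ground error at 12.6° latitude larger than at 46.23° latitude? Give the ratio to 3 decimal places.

1.411

Rounding to 2 decimal places leaves the longitude within ±0.005° of the true value.
At 12.6°: 0.005° × 111000 × cos 12.6° = 0.005 × 111000 × 0.9759 ≈ 541.63 m.
Error at 46.23° = 0.005° × 111000 × cos 46.23° ≈ 555 × 0.6918 = 383.93 m.
The ratio reduces to cos 12.6° / cos 46.23° = 0.9759/0.6918 ≈ 1.4108.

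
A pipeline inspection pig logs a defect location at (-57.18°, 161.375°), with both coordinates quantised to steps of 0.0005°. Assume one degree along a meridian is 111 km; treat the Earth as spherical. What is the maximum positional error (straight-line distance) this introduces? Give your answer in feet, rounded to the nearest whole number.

With a 0.0005° grid the true value lies within half a step, ±0.0005°/2 = ±0.00025°, of the stored one.
N–S: 0.00025° × 111000 m/° = 27.75 m.
East–west component at 57.18°: 0.00025° × 111000 × cos 57.18° ≈ 0.00025 × 60162.2 ≈ 15.0405 m.
The two errors are perpendicular, so the maximum displacement is √(27.75² + 15.0405²) ≈ 31.5639 m.
Converting: 31.5639 m × 3.2808 ft/m ≈ 103.56 ft.

104 feet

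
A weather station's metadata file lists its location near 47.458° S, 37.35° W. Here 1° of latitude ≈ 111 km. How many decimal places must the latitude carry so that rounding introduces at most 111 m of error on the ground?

3 decimal places

One degree of latitude covers 111000 m.
N decimal places → at most half a unit in the last place, 0.5 × 10⁻ᴺ° = 111000/2 × 10⁻ᴺ m.
Setting 55500 × 10⁻ᴺ ≤ 111 gives 10ᴺ ≥ 500, i.e. N ≥ 2.70.
So 3 decimal places suffice (55.5 m); 2 would allow up to 555 m.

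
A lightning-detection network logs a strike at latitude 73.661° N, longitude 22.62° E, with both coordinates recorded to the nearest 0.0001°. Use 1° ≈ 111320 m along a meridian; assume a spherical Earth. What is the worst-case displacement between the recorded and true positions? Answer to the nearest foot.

19 feet

Rounding to 4 decimal places leaves each coordinate within ±5e-05° of the true value.
Latitude error → 5e-05 × 111320 = 5.566 m along the meridian.
Longitude error → 5e-05 × 111320 × cos 73.661° = 5e-05 × 111320 × 0.2813 ≈ 1.56583 m.
Worst case both components are at the extreme and orthogonal: √(5.566² + 1.56583²) ≈ 5.78206 m.
In feet: 5.78206 m ÷ 0.3048 ≈ 18.97 ft.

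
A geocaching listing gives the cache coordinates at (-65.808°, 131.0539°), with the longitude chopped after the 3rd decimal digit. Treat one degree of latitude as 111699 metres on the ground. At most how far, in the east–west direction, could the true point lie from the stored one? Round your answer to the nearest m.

46 m

Truncating at 3 decimal places can drop up to a full unit in the last place, so the longitude may be off by as much as 0.001°.
Parallels shrink by cos φ, so at 65.808° a degree of longitude is 111699 × 0.4098 ≈ 45773.8 m.
So at most 0.001° × 45773.8 ≈ 45.7738 m east–west.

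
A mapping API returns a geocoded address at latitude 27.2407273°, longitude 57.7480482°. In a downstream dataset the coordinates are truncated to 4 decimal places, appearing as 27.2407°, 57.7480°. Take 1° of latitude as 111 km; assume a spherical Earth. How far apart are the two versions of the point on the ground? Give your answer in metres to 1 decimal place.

5.6 metres

Δlat = 27.2407273 − 27.2407 = +0.0000273°; Δlon = 57.7480482 − 57.7480 = +0.0000482°.
N–S: 0.0000273° × 111000 m/° = 3.0303 m.
E–W at 27.2407°: 0.0000482° × 111000 × cos 27.2407° = 0.0000482 × 111000 × 0.8891 ≈ 4.75682 m.
Combined displacement = (3.0303² + 4.75682²)^½ ≈ 5.64004 m.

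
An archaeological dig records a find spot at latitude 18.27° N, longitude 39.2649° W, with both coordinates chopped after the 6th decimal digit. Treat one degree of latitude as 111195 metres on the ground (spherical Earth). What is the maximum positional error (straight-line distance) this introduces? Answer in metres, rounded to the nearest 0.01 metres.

0.15 metres

Truncating at 6 decimal places can drop up to a full unit in the last place, so each coordinate may be off by as much as 1e-06°.
N–S: 1e-06° × 111195 m/° = 0.111195 m.
Longitude error → 1e-06 × 111195 × cos 18.27° = 1e-06 × 111195 × 0.9496 ≈ 0.10559 m.
Worst case both components are at the extreme and orthogonal: √(0.111195² + 0.10559²) ≈ 0.153341 m.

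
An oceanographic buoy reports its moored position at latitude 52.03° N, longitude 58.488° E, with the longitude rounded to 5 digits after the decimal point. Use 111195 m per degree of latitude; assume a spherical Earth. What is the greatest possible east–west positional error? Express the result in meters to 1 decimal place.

Rounding to 5 decimal places leaves the longitude within ±5e-06° of the true value.
At latitude 52.03° a degree of longitude spans 111195 m × cos 52.03° = 111195 × 0.6152 ≈ 68412.6 m.
So at most 5e-06° × 68412.6 ≈ 0.342063 m east–west.

0.3 meters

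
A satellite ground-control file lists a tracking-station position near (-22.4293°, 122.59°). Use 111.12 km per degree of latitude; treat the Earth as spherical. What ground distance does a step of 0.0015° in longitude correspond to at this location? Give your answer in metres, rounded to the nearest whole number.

154 metres

0.0015° of longitude at 22.4293° is 0.0015 × 111120 × cos 22.4293° ≈ 0.0015 × 102714 = 154.071 m.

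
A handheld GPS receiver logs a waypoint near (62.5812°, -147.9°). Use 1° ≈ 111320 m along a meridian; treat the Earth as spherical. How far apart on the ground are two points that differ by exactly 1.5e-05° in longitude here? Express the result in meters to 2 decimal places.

0.77 meters

At 62.5812° a degree of longitude is 111320 × cos 62.5812° ≈ 51261.9 m, so 1.5e-05° corresponds to 0.768928 m.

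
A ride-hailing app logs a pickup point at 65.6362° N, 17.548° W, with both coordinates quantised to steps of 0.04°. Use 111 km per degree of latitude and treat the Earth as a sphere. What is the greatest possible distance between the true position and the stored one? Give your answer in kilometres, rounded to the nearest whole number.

2 kilometres

With a 0.04° grid the true value lies within half a step, ±0.04°/2 = ±0.02°, of the stored one.
North–south component: 0.02° × 111000 = 2220 m.
Longitude error → 0.02 × 111000 × cos 65.6362° = 0.02 × 111000 × 0.4125 ≈ 915.814 m.
The two errors are perpendicular, so the maximum displacement is √(2220² + 915.814²) ≈ 2401.48 m.
That is 2401.48 m = 2.4015 km.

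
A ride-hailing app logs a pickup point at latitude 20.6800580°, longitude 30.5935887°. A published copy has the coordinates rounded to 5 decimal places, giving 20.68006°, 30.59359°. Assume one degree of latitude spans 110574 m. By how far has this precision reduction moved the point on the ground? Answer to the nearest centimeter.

The latitude changed by -0.0000020° and the longitude by -0.0000013°.
N–S: -0.0000020° × 110574 m/° = -0.221148 m.
E–W at 20.6801°: -0.0000013° × 110574 × cos 20.6801° = -0.0000013 × 110574 × 0.9356 ≈ -0.134484 m.
Hypotenuse of the two orthogonal shifts: √(0.221148² + 0.134484²) = 0.258829 m.
That is 0.258829 m = 25.883 cm.

26 centimeters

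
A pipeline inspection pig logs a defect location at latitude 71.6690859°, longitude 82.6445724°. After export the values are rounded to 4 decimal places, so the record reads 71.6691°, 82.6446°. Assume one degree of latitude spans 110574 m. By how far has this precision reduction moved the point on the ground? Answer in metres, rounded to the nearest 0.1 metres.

The latitude changed by -0.0000141° and the longitude by -0.0000276°.
N–S: -0.0000141° × 110574 m/° = -1.55909 m.
East–west at this latitude: -0.0000276° × 110574 × cos 71.6691° ≈ -0.0000276 × 34776 = -0.959818 m.
Hypotenuse of the two orthogonal shifts: √(1.55909² + 0.959818²) = 1.83085 m.

1.8 metres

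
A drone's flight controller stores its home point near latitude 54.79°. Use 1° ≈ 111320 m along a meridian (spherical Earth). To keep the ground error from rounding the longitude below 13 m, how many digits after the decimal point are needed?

4

At 54.79° one degree of longitude covers 111320 × cos 54.79° ≈ 111320 × 0.5766 ≈ 64184.3 m.
N decimal places → at most half a unit in the last place, 0.5 × 10⁻ᴺ° = 64184.3/2 × 10⁻ᴺ m.
Need 0.5 × 64184.3 × 10⁻ᴺ ≤ 13 → 10⁻ᴺ ≤ 4.051e-04, so N ≥ 3.39.
At 3 places the error can reach 32.1 m, but 4 places keeps it to 3.21 m.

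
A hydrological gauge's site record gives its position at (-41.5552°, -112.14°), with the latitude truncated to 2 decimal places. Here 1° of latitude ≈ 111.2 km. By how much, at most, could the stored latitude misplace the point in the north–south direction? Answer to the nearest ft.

Truncating at 2 decimal places can drop up to a full unit in the last place, so the latitude may be off by as much as 0.01°.
So the N–S error is at most 0.01 × 111200 = 1112 m.
In feet: 1112 m ÷ 0.3048 ≈ 3648.3 ft.

3648 ft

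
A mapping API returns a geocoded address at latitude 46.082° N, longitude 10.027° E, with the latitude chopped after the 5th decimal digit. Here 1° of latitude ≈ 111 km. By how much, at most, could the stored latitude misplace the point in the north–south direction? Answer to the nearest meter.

Truncating at 5 decimal places can drop up to a full unit in the last place, so the latitude may be off by as much as 1e-05°.
North–south distance: 1e-05° × 111000 m/° = 1.11 m.

1 meters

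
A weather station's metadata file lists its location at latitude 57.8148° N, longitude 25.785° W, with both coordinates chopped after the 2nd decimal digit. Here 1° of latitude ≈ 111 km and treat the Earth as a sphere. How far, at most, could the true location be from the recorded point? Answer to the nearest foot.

4126 feet

Truncating at 2 decimal places can drop up to a full unit in the last place, so each coordinate may be off by as much as 0.01°.
N–S: 0.01° × 111000 m/° = 1110 m.
East–west component at 57.8148°: 0.01° × 111000 × cos 57.8148° ≈ 0.01 × 59125 ≈ 591.25 m.
The two errors are perpendicular, so the maximum displacement is √(1110² + 591.25²) ≈ 1257.65 m.
Converting: 1257.65 m × 3.2808 ft/m ≈ 4126.1 ft.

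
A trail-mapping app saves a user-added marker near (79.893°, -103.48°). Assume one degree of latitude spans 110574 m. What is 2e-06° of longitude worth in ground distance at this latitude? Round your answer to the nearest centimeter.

2e-06° of longitude at 79.893° is 2e-06 × 110574 × cos 79.893° ≈ 2e-06 × 19404.3 = 0.0388086 m.
That is 0.0388086 m = 3.8809 cm.

4 centimeters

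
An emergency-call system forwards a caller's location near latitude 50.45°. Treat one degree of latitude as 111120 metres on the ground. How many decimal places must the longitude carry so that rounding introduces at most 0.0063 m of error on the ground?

At 50.45° one degree of longitude covers 111120 × cos 50.45° ≈ 111120 × 0.6368 ≈ 70755.8 m.
Rounding to N decimal places gives at most 0.5 × 10⁻ᴺ degrees of error, i.e. 0.5 × 10⁻ᴺ × 70755.8 m.
Setting 35377.9 × 10⁻ᴺ ≤ 0.0063 gives 10ᴺ ≥ 5.616e+06, i.e. N ≥ 6.75.
So 7 decimal places suffice (0.00354 m); 6 would allow up to 0.0354 m.

7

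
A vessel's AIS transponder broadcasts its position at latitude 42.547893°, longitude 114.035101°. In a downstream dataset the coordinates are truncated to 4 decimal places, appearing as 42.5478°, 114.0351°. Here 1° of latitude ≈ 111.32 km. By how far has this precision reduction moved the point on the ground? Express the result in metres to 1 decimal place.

10.4 metres

Δlat = 42.547893 − 42.5478 = +0.000093°; Δlon = 114.035101 − 114.0351 = +0.000001°.
North–south shift: 0.000093 × 111320 = 10.3528 m.
E–W at 42.5478°: 0.000001° × 111320 × cos 42.5478° = 0.000001 × 111320 × 0.7367 ≈ 0.0820109 m.
Combined displacement = (10.3528² + 0.0820109²)^½ ≈ 10.3531 m.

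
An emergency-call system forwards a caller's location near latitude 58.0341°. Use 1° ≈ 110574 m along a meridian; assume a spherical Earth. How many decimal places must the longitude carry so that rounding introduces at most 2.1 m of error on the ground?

5

At 58.0341° one degree of longitude covers 110574 × cos 58.0341° ≈ 110574 × 0.5294 ≈ 58539.5 m.
N decimal places → at most half a unit in the last place, 0.5 × 10⁻ᴺ° = 58539.5/2 × 10⁻ᴺ m.
Setting 29269.7 × 10⁻ᴺ ≤ 2.1 gives 10ᴺ ≥ 1.394e+04, i.e. N ≥ 4.14.
N = 4 would give 2.93 m (too coarse); N = 5 gives 0.293 m ≤ 2.1 m.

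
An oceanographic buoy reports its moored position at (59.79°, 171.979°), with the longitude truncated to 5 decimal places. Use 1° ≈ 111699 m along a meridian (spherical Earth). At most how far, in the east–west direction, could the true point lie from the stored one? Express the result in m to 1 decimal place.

Truncating at 5 decimal places can drop up to a full unit in the last place, so the longitude may be off by as much as 1e-05°.
At latitude 59.79° a degree of longitude spans 111699 m × cos 59.79° = 111699 × 0.5032 ≈ 56203.7 m.
East–west error: 1e-05° × 56203.7 m/° ≈ 0.562037 m.

0.6 m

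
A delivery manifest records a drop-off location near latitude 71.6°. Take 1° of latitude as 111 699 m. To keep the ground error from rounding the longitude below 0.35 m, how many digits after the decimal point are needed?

At 71.6° one degree of longitude covers 111699 × cos 71.6° ≈ 111699 × 0.3156 ≈ 35257.7 m.
Rounding to N decimal places gives at most 0.5 × 10⁻ᴺ degrees of error, i.e. 0.5 × 10⁻ᴺ × 35257.7 m.
Need 0.5 × 35257.7 × 10⁻ᴺ ≤ 0.35 → 10⁻ᴺ ≤ 1.985e-05, so N ≥ 4.70.
N = 4 would give 1.76 m (too coarse); N = 5 gives 0.176 m ≤ 0.35 m.

5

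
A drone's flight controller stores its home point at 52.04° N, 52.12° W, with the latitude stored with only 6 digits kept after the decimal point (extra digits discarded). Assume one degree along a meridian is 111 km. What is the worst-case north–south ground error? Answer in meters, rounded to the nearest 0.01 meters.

Truncating at 6 decimal places can drop up to a full unit in the last place, so the latitude may be off by as much as 1e-06°.
So the N–S error is at most 1e-06 × 111000 = 0.111 m.

0.11 meters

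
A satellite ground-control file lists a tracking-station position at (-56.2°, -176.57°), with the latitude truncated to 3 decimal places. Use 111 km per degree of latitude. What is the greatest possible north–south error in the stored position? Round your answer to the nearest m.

111 m

Truncating at 3 decimal places can drop up to a full unit in the last place, so the latitude may be off by as much as 0.001°.
So the N–S error is at most 0.001 × 111000 = 111 m.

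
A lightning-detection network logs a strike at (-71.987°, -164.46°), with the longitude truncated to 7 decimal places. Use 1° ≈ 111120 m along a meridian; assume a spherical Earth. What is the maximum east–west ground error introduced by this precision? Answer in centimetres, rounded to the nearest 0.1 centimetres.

0.3 centimetres

Truncating at 7 decimal places can drop up to a full unit in the last place, so the longitude may be off by as much as 1e-07°.
One degree of longitude at 71.987° is 111120 × cos 71.987° ≈ 111120 × 0.3092 = 34361.9 m.
East–west error: 1e-07° × 34361.9 m/° ≈ 0.00343619 m.
That is 0.00343619 m = 0.34362 cm.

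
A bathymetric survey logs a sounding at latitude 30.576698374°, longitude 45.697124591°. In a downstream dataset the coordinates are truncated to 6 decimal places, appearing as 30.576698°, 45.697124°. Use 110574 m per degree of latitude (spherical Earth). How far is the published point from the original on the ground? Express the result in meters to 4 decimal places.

The latitude changed by +0.000000374° and the longitude by +0.000000591°.
N–S: 0.000000374° × 110574 m/° = 0.0413547 m.
E–W at 30.5767°: 0.000000591° × 110574 × cos 30.5767° = 0.000000591 × 110574 × 0.8609 ≈ 0.0562624 m.
Hypotenuse of the two orthogonal shifts: √(0.0413547² + 0.0562624²) = 0.0698259 m.

0.0698 meters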